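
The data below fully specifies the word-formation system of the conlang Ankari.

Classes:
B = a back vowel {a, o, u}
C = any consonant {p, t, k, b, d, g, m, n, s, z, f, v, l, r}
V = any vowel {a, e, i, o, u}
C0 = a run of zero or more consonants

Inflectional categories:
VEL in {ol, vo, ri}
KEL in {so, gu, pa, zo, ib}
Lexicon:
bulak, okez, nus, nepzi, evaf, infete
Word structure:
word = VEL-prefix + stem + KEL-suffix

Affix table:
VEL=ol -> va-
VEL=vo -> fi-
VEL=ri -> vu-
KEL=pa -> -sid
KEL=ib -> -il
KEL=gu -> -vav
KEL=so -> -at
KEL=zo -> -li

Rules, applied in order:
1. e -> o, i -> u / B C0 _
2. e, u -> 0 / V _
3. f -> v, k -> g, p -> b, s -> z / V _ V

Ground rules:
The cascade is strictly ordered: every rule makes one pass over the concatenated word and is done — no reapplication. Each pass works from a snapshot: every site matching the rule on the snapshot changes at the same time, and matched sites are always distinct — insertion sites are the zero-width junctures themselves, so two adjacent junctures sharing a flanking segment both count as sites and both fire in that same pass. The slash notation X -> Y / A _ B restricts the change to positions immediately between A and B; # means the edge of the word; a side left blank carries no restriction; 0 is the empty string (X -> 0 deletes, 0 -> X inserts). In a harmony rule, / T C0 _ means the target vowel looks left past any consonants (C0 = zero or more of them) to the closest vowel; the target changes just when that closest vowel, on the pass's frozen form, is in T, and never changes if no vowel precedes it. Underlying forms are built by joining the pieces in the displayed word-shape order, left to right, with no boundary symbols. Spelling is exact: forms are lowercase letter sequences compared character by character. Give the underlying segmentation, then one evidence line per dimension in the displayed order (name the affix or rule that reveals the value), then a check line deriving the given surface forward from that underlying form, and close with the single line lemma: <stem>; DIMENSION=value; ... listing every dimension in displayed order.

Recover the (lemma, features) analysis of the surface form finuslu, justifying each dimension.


underlying: fi-nus-li
VEL=vo - signalled by the affix fi-
KEL=zo - signalled by the affix -li
check: finusli -> finuslu -> finuslu -> finuslu
lemma: nus; VEL=vo; KEL=zo


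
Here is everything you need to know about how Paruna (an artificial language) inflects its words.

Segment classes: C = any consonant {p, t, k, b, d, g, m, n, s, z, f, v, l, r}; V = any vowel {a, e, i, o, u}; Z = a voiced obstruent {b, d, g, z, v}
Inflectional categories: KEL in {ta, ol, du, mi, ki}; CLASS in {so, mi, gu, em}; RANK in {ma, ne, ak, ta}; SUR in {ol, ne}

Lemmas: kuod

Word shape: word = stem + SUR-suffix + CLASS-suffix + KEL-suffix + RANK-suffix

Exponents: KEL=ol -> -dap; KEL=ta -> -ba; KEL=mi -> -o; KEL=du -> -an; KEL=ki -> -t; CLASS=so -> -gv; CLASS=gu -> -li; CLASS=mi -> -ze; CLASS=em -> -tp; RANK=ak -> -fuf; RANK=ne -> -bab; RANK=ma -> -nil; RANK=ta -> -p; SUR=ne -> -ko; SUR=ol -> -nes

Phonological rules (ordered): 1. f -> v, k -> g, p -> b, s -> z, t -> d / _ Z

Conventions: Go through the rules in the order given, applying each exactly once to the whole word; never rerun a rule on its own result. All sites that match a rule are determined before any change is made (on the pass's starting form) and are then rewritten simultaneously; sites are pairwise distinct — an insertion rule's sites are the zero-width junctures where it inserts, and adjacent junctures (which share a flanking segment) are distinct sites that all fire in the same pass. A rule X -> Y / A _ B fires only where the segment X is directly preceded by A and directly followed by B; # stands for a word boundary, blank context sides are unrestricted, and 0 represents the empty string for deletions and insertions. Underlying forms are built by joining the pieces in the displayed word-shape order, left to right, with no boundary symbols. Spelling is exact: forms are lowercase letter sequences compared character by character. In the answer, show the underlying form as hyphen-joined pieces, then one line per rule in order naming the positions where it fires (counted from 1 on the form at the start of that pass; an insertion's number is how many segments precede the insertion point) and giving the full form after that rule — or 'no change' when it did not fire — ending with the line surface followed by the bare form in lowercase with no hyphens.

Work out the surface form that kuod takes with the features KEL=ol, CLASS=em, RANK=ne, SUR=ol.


underlying: kuod-nes-tp-dap-bab
1. f -> v, k -> g, p -> b, s -> z, t -> d / _ Z: fires at position(s) 9, 12: kuodnestbdabbab
surface: kuodnestbdabbab


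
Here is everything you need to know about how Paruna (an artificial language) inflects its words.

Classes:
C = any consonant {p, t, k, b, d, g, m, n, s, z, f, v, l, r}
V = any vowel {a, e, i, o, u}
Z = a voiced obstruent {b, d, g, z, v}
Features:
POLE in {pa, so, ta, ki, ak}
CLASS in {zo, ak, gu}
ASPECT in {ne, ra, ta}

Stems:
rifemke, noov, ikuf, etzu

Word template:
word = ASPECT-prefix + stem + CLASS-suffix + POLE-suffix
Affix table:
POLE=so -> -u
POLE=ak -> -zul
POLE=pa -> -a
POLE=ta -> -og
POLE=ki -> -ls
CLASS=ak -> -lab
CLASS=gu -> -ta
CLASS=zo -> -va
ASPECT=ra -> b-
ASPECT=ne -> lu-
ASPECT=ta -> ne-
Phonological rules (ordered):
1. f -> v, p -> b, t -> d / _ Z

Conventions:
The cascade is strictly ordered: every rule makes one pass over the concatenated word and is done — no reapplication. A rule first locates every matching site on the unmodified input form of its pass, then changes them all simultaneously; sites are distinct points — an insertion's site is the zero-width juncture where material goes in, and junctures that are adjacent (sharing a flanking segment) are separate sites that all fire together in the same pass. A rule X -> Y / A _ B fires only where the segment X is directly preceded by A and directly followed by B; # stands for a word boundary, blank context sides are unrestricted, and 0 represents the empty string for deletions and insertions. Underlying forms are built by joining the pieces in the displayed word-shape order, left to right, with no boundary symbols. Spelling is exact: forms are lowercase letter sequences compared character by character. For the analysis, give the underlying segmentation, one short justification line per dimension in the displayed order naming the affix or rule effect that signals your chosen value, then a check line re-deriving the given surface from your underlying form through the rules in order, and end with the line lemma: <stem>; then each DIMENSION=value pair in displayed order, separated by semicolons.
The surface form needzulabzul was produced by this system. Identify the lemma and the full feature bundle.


underlying: ne-etzu-lab-zul
POLE=ak - signalled by the affix -zul
CLASS=ak - signalled by the affix -lab
ASPECT=ta - signalled by the affix ne-
check: neetzulabzul -> needzulabzul
lemma: etzu; POLE=ak; CLASS=ak; ASPECT=ta


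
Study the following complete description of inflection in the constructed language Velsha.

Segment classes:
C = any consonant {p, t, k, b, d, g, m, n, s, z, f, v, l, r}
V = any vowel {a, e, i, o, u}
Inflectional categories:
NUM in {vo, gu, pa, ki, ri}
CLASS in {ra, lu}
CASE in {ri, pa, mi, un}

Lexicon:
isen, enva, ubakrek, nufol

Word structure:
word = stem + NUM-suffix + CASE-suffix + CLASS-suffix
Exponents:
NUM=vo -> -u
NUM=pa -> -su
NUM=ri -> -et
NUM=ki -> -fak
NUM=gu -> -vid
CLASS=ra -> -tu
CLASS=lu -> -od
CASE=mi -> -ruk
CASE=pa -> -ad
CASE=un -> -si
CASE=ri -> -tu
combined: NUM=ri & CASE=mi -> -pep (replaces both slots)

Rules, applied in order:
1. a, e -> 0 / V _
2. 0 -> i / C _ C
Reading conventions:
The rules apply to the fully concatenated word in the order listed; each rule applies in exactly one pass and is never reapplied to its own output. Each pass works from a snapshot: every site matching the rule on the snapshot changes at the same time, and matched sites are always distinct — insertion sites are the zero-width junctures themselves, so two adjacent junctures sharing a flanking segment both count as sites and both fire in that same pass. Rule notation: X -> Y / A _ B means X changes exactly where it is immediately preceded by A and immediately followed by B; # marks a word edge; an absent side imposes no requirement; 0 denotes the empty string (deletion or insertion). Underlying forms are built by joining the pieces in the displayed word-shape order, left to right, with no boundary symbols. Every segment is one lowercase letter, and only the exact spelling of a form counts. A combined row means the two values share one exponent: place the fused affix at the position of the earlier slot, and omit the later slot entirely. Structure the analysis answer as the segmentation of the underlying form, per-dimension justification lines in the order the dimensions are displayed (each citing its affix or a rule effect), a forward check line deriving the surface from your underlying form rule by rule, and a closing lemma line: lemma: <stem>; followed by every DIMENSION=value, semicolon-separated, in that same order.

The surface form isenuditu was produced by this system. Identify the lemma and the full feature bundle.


underlying: isen-u-ad-tu
NUM=vo - signalled by the affix -u
CLASS=ra - signalled by the affix -tu
CASE=pa - signalled by the affix -ad
check: isenuadtu -> isenudtu -> isenuditu
lemma: isen; NUM=vo; CLASS=ra; CASE=pa


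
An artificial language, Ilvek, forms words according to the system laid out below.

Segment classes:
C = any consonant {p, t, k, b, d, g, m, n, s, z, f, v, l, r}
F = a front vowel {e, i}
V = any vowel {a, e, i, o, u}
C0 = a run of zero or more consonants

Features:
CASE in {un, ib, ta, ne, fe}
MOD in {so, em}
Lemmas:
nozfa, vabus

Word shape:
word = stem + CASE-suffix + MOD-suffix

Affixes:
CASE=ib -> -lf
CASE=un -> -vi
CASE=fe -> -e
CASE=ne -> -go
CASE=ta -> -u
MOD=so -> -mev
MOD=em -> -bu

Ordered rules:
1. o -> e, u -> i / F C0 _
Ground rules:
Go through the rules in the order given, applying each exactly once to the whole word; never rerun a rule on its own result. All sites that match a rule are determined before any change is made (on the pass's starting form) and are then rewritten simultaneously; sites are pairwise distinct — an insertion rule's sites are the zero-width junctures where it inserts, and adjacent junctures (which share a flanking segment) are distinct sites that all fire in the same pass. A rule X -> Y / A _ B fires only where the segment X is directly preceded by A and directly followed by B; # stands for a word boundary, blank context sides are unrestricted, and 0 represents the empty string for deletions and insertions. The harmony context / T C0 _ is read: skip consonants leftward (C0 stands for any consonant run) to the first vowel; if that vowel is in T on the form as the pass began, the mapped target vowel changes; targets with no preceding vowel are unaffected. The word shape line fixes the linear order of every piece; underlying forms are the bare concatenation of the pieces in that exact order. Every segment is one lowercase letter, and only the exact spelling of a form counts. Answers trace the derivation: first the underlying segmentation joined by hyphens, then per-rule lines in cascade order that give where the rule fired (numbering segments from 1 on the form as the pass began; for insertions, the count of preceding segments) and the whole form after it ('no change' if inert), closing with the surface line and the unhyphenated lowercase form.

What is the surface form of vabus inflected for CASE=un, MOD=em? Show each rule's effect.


underlying: vabus-vi-bu
1. o -> e, u -> i / F C0 _: fires at position(s) 9: vabusvibi
surface: vabusvibi


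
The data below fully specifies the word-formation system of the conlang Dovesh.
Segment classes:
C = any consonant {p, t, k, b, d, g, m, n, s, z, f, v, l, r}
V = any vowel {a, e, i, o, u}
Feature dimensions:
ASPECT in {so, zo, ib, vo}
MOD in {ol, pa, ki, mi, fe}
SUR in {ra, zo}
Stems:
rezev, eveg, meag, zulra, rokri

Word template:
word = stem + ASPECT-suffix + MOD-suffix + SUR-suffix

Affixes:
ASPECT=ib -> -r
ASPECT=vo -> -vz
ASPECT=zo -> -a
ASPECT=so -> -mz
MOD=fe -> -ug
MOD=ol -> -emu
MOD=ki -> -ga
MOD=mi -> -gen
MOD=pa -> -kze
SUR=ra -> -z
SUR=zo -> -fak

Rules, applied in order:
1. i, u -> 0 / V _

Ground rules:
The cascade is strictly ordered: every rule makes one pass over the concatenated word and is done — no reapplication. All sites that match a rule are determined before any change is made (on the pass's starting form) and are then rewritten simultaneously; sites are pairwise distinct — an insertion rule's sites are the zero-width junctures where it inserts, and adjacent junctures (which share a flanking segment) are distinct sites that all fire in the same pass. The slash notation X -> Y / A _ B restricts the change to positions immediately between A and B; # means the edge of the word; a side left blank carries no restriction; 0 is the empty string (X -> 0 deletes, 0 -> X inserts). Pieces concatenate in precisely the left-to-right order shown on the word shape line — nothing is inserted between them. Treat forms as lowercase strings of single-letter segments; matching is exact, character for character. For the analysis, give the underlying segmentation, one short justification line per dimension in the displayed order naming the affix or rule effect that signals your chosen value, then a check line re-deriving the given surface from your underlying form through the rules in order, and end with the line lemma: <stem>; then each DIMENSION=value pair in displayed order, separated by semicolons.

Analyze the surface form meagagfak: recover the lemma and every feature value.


underlying: meag-a-ug-fak
ASPECT=zo - signalled by the affix -a
MOD=fe - signalled by the affix -ug
SUR=zo - signalled by the affix -fak
check: meagaugfak -> meagagfak
lemma: meag; ASPECT=zo; MOD=fe; SUR=zo


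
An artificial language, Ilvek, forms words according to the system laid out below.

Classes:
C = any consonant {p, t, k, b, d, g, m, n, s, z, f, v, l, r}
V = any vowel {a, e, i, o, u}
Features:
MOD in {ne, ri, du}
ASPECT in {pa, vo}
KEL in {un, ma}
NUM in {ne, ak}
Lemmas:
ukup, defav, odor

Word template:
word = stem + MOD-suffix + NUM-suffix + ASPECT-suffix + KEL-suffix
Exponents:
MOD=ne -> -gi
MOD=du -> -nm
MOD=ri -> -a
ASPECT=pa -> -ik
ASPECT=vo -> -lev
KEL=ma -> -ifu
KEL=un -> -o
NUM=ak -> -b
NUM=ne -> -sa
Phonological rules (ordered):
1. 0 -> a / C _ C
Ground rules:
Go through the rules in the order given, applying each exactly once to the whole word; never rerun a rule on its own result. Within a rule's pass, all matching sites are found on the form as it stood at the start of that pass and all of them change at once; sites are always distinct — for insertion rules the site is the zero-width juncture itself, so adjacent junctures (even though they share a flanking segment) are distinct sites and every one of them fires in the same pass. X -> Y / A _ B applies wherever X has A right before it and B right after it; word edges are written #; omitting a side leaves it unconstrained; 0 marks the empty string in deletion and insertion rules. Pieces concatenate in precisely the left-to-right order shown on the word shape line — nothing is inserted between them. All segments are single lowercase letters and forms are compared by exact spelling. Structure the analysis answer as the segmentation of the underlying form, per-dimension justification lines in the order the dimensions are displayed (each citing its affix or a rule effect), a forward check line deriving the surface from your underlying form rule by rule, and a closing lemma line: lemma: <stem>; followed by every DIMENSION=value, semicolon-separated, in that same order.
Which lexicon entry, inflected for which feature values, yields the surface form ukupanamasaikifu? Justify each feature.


underlying: ukup-nm-sa-ik-ifu
MOD=du - signalled by the affix -nm
ASPECT=pa - signalled by the affix -ik
KEL=ma - signalled by the affix -ifu
NUM=ne - signalled by the affix -sa
check: ukupnmsaikifu -> ukupanamasaikifu
lemma: ukup; MOD=du; ASPECT=pa; KEL=ma; NUM=ne


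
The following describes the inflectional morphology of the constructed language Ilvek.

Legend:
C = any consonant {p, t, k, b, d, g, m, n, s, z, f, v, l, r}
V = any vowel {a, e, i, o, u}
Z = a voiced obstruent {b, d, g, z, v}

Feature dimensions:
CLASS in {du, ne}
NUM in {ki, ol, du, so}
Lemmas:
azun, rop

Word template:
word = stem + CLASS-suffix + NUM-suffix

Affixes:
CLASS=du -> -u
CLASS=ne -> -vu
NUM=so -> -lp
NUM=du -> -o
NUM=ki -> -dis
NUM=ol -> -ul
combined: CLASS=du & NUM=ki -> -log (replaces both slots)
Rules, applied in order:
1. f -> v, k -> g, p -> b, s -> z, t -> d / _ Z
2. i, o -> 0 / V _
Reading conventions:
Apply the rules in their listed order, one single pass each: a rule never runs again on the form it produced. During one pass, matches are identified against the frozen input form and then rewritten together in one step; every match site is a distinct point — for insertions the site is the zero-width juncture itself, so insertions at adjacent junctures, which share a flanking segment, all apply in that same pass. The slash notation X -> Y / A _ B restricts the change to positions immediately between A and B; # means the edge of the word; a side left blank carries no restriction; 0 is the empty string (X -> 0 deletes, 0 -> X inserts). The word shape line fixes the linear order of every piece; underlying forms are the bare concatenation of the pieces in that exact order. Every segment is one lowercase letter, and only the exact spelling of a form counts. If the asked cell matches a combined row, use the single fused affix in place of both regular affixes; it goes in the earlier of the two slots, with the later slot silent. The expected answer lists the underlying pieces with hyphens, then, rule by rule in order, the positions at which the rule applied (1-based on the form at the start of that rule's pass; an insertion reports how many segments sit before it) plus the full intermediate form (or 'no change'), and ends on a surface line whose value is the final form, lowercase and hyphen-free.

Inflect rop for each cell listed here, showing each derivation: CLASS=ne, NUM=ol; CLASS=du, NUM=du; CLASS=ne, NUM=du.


cell CLASS=ne, NUM=ol:
underlying: rop-vu-ul
1. f -> v, k -> g, p -> b, s -> z, t -> d / _ Z: fires at position(s) 3: robvuul
2. i, o -> 0 / V _: no change
surface: robvuul

cell CLASS=du, NUM=du:
underlying: rop-u-o
1. f -> v, k -> g, p -> b, s -> z, t -> d / _ Z: no change
2. i, o -> 0 / V _: fires at position(s) 5: ropu
surface: ropu

cell CLASS=ne, NUM=du:
underlying: rop-vu-o
1. f -> v, k -> g, p -> b, s -> z, t -> d / _ Z: fires at position(s) 3: robvuo
2. i, o -> 0 / V _: fires at position(s) 6: robvu
surface: robvu


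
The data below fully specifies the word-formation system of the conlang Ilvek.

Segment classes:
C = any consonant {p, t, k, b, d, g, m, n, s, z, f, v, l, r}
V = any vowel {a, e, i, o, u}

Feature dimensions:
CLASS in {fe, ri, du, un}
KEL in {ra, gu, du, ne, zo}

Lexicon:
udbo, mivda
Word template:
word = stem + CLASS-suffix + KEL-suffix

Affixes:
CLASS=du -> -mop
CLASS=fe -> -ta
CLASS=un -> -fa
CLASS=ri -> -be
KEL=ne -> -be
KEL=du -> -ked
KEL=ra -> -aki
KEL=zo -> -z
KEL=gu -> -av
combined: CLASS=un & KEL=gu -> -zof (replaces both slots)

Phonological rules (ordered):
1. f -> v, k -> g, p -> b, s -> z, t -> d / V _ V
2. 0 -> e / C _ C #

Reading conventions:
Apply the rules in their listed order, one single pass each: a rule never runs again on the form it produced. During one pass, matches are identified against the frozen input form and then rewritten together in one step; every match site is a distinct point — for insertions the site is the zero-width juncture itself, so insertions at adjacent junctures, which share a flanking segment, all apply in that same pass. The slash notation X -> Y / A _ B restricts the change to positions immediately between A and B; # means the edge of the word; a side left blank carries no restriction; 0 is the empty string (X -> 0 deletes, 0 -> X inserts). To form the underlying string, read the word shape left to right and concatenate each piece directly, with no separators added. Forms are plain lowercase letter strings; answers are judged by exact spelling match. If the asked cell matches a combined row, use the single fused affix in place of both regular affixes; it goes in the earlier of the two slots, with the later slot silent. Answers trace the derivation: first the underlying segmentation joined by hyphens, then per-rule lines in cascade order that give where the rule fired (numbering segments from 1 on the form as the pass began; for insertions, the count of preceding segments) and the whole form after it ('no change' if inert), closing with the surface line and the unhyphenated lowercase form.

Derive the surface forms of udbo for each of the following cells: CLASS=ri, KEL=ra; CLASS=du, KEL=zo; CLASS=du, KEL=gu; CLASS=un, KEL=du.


cell CLASS=ri, KEL=ra:
underlying: udbo-be-aki
1. f -> v, k -> g, p -> b, s -> z, t -> d / V _ V: fires at position(s) 8: udbobeagi
2. 0 -> e / C _ C #: no change
surface: udbobeagi

cell CLASS=du, KEL=zo:
underlying: udbo-mop-z
1. f -> v, k -> g, p -> b, s -> z, t -> d / V _ V: no change
2. 0 -> e / C _ C #: inserts after position(s) 7: udbomopez
surface: udbomopez

cell CLASS=du, KEL=gu:
underlying: udbo-mop-av
1. f -> v, k -> g, p -> b, s -> z, t -> d / V _ V: fires at position(s) 7: udbomobav
2. 0 -> e / C _ C #: no change
surface: udbomobav

cell CLASS=un, KEL=du:
underlying: udbo-fa-ked
1. f -> v, k -> g, p -> b, s -> z, t -> d / V _ V: fires at position(s) 5, 7: udbovaged
2. 0 -> e / C _ C #: no change
surface: udbovaged


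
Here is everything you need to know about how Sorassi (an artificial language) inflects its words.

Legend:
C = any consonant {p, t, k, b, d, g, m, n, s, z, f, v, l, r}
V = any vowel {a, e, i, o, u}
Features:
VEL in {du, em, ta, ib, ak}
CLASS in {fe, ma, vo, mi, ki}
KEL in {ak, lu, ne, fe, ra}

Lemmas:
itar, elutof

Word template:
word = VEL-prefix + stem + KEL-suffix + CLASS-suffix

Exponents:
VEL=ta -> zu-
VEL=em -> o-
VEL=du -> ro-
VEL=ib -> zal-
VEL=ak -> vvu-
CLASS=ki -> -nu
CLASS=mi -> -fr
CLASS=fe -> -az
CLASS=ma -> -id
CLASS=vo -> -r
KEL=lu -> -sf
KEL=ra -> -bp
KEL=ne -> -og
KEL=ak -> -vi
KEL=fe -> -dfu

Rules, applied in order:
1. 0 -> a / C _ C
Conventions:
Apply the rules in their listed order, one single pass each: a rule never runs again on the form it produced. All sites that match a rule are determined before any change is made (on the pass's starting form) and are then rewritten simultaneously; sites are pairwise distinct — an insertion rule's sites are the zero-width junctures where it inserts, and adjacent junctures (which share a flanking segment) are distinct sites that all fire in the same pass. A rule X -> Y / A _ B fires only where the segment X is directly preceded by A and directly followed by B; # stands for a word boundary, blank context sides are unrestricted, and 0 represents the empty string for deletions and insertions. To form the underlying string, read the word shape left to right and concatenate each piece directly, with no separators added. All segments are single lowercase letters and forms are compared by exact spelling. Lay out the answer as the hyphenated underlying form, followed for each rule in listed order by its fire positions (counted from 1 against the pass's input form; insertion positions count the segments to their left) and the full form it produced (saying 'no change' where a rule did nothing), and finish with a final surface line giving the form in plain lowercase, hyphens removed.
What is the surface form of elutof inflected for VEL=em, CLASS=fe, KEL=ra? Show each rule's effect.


underlying: o-elutof-bp-az
1. 0 -> a / C _ C: inserts after position(s) 7, 8: oelutofabapaz
surface: oelutofabapaz


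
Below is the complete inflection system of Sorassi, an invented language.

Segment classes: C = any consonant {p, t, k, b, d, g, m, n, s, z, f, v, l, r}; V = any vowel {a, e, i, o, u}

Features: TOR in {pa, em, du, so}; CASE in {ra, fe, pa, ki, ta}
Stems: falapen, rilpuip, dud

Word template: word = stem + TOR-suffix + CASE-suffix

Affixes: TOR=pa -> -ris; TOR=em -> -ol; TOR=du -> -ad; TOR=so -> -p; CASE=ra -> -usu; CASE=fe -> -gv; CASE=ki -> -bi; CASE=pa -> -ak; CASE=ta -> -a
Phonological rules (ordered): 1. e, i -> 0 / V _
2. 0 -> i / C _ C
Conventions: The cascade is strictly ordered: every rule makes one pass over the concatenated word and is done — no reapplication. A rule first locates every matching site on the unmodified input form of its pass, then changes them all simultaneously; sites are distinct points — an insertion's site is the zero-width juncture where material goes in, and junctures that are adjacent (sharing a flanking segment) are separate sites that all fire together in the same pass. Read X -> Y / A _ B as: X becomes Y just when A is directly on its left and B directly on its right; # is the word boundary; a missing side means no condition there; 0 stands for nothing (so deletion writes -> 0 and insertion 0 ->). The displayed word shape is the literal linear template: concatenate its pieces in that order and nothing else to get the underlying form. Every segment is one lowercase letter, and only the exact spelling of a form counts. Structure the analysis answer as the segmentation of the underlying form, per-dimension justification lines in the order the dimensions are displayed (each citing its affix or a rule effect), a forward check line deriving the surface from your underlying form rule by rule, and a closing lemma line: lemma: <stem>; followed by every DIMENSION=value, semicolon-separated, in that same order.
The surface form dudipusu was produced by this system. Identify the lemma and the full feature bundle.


underlying: dud-p-usu
TOR=so - signalled by the affix -p
CASE=ra - signalled by the affix -usu
check: dudpusu -> dudpusu -> dudipusu
lemma: dud; TOR=so; CASE=ra


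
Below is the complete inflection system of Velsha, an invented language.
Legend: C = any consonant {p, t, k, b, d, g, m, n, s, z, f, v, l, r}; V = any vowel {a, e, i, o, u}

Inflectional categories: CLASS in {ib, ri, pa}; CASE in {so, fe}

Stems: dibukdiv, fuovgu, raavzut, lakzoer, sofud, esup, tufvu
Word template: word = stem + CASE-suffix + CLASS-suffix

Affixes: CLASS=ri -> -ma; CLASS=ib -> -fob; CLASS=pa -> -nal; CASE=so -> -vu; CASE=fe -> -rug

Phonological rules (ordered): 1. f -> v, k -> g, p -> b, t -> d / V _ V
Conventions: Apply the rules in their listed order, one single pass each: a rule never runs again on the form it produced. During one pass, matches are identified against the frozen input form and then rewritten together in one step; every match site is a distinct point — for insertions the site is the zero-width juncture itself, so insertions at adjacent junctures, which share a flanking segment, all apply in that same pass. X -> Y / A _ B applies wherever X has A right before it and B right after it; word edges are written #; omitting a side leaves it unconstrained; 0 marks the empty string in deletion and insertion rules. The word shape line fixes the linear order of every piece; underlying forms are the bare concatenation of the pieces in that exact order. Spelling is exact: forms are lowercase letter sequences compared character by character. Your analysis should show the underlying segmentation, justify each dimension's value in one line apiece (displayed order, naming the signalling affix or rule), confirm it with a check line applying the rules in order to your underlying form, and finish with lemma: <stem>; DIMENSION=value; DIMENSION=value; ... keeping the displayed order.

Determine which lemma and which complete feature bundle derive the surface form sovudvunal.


underlying: sofud-vu-nal
CLASS=pa - signalled by the affix -nal
CASE=so - signalled by the affix -vu
check: sofudvunal -> sovudvunal
lemma: sofud; CLASS=pa; CASE=so


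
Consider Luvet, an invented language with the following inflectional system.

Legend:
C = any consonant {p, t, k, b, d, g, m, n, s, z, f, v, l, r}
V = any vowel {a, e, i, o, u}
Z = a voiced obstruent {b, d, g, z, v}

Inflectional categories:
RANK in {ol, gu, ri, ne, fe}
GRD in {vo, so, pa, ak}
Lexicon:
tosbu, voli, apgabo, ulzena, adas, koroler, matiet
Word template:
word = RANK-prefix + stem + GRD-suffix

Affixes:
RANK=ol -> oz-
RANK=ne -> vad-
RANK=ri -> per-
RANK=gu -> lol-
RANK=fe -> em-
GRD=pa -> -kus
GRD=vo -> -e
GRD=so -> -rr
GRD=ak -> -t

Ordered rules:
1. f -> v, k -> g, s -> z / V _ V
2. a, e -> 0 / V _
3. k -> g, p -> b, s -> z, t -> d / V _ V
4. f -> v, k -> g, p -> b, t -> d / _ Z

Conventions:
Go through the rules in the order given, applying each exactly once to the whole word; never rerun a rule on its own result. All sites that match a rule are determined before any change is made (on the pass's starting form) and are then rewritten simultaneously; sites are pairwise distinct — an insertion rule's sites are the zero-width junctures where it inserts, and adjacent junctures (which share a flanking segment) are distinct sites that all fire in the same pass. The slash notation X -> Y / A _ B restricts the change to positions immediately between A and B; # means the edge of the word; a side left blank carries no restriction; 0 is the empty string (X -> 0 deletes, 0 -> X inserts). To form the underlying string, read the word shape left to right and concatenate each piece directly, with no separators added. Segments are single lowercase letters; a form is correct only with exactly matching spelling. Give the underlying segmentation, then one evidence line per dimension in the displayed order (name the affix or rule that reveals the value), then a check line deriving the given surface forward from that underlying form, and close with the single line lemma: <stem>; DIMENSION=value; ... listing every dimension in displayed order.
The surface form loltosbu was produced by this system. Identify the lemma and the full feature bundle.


underlying: lol-tosbu-e
RANK=gu - signalled by the affix lol-
GRD=vo - signalled by the affix -e
check: loltosbue -> loltosbue -> loltosbu -> loltosbu -> loltosbu
lemma: tosbu; RANK=gu; GRD=vo


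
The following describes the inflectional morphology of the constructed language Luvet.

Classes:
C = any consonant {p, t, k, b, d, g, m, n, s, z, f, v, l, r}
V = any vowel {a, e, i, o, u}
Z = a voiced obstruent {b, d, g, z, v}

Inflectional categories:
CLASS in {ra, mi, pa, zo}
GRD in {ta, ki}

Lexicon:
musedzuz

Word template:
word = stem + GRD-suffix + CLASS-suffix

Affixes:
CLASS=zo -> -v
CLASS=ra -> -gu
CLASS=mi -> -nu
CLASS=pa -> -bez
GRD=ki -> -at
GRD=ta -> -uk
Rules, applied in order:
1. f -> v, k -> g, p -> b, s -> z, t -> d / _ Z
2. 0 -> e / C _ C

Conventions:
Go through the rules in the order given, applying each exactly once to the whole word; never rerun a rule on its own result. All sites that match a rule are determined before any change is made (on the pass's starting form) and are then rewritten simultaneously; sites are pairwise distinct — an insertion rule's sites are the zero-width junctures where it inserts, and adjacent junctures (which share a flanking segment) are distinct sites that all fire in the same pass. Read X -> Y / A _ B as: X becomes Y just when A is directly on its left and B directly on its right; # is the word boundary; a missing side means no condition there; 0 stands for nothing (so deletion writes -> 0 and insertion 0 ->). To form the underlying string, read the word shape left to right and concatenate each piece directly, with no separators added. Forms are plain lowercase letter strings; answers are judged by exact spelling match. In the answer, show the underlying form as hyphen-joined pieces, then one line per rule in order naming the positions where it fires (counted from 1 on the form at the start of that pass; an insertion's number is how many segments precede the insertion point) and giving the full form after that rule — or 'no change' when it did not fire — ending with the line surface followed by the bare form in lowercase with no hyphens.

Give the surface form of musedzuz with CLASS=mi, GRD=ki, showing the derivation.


underlying: musedzuz-at-nu
1. f -> v, k -> g, p -> b, s -> z, t -> d / _ Z: no change
2. 0 -> e / C _ C: inserts after position(s) 5, 10: musedezuzatenu
surface: musedezuzatenu


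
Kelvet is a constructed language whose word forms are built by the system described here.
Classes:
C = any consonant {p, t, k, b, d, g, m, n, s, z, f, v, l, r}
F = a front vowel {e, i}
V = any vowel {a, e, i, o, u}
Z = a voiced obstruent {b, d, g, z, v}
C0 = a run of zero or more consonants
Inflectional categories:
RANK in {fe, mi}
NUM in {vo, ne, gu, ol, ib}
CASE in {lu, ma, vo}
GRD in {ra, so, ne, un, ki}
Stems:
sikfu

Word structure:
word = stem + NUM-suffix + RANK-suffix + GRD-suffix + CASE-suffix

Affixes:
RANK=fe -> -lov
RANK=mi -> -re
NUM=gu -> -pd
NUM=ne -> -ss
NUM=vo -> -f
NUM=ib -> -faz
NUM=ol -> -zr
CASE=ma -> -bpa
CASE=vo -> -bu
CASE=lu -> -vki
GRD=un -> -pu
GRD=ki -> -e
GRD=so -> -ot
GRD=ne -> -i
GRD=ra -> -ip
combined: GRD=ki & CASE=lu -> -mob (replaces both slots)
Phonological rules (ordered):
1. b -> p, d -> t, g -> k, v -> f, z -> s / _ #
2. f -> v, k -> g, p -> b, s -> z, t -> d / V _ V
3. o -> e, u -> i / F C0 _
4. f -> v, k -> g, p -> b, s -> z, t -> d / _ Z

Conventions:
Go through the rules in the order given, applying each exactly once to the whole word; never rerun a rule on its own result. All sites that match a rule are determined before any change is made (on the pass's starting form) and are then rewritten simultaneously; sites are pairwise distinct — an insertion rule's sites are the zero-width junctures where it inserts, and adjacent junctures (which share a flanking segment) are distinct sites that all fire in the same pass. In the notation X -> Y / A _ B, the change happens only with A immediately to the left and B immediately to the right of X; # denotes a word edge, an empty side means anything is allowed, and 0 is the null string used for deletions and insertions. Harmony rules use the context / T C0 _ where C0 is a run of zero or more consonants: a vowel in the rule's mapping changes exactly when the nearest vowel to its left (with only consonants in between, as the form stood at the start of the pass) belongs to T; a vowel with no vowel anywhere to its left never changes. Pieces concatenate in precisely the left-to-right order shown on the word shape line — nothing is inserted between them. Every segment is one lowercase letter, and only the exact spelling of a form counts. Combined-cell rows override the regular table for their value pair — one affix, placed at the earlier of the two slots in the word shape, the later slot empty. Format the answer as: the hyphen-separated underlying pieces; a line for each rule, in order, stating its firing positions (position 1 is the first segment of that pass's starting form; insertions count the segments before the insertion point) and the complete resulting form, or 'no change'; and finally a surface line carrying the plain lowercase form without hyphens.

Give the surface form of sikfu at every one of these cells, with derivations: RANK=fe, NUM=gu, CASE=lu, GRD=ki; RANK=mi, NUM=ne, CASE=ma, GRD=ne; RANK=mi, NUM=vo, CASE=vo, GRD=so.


cell RANK=fe, NUM=gu, CASE=lu, GRD=ki:
underlying: sikfu-pd-lov-mob
1. b -> p, d -> t, g -> k, v -> f, z -> s / _ #: fires at position(s) 13: sikfupdlovmop
2. f -> v, k -> g, p -> b, s -> z, t -> d / V _ V: no change
3. o -> e, u -> i / F C0 _: fires at position(s) 5: sikfipdlovmop
4. f -> v, k -> g, p -> b, s -> z, t -> d / _ Z: fires at position(s) 6: sikfibdlovmop
surface: sikfibdlovmop

cell RANK=mi, NUM=ne, CASE=ma, GRD=ne:
underlying: sikfu-ss-re-i-bpa
1. b -> p, d -> t, g -> k, v -> f, z -> s / _ #: no change
2. f -> v, k -> g, p -> b, s -> z, t -> d / V _ V: no change
3. o -> e, u -> i / F C0 _: fires at position(s) 5: sikfissreibpa
4. f -> v, k -> g, p -> b, s -> z, t -> d / _ Z: no change
surface: sikfissreibpa

cell RANK=mi, NUM=vo, CASE=vo, GRD=so:
underlying: sikfu-f-re-ot-bu
1. b -> p, d -> t, g -> k, v -> f, z -> s / _ #: no change
2. f -> v, k -> g, p -> b, s -> z, t -> d / V _ V: no change
3. o -> e, u -> i / F C0 _: fires at position(s) 5, 9: sikfifreetbu
4. f -> v, k -> g, p -> b, s -> z, t -> d / _ Z: fires at position(s) 10: sikfifreedbu
surface: sikfifreedbu


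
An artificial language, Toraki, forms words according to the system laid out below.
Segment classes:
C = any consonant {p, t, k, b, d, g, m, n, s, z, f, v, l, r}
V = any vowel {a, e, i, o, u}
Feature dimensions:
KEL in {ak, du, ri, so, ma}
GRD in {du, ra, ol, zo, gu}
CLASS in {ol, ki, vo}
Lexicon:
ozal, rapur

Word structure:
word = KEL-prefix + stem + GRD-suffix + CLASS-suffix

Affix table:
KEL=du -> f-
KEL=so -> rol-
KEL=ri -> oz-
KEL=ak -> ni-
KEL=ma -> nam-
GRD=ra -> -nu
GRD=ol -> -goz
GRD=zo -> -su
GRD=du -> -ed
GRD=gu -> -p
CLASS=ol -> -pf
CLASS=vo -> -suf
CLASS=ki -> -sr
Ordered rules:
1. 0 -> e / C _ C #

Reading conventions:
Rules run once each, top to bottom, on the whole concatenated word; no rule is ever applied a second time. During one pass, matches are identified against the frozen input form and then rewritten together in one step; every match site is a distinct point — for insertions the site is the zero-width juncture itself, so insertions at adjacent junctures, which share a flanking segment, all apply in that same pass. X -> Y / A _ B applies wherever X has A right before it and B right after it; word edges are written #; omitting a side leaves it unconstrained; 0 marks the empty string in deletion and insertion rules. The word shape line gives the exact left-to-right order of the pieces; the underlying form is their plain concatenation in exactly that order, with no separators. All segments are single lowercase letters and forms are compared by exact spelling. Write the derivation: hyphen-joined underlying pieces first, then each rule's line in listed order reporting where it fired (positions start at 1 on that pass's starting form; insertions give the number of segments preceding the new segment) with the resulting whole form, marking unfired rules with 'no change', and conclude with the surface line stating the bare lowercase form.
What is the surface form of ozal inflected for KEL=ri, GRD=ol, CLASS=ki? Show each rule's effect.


underlying: oz-ozal-goz-sr
1. 0 -> e / C _ C #: inserts after position(s) 10: ozozalgozser
surface: ozozalgozser


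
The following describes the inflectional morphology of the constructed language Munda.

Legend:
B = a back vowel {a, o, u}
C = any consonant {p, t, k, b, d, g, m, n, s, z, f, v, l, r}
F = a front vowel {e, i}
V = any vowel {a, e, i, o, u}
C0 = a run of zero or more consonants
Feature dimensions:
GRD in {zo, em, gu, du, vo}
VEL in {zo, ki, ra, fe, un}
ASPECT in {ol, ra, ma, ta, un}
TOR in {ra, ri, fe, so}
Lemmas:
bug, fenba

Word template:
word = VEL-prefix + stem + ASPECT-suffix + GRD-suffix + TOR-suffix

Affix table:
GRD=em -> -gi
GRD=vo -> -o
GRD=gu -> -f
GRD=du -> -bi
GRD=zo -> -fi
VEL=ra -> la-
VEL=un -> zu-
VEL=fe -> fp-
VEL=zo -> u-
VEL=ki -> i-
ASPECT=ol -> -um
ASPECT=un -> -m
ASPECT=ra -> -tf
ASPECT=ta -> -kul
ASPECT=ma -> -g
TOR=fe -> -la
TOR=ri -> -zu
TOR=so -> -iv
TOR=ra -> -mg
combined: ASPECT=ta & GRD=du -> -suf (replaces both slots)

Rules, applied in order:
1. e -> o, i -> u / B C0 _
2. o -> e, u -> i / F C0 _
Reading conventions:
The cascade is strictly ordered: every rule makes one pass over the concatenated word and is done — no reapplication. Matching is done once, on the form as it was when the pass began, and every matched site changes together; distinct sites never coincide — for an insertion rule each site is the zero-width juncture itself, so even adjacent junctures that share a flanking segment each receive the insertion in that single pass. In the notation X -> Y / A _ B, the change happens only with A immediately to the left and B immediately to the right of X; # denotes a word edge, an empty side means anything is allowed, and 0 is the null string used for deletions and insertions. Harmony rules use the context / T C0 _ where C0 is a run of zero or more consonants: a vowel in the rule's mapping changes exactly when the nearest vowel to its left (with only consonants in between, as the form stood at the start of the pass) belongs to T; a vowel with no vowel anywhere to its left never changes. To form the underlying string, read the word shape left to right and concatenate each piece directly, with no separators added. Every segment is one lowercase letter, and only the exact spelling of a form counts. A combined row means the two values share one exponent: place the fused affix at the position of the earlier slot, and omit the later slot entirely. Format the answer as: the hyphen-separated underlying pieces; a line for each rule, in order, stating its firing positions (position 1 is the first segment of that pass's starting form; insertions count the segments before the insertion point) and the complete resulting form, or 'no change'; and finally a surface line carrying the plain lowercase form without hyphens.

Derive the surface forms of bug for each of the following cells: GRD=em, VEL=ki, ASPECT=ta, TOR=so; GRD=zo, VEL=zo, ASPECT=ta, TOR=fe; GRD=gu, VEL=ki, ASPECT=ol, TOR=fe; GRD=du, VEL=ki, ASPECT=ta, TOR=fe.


cell GRD=em, VEL=ki, ASPECT=ta, TOR=so:
underlying: i-bug-kul-gi-iv
1. e -> o, i -> u / B C0 _: fires at position(s) 9: ibugkulguiv
2. o -> e, u -> i / F C0 _: fires at position(s) 3: ibigkulguiv
surface: ibigkulguiv

cell GRD=zo, VEL=zo, ASPECT=ta, TOR=fe:
underlying: u-bug-kul-fi-la
1. e -> o, i -> u / B C0 _: fires at position(s) 9: ubugkulfula
2. o -> e, u -> i / F C0 _: no change
surface: ubugkulfula

cell GRD=gu, VEL=ki, ASPECT=ol, TOR=fe:
underlying: i-bug-um-f-la
1. e -> o, i -> u / B C0 _: no change
2. o -> e, u -> i / F C0 _: fires at position(s) 3: ibigumfla
surface: ibigumfla

cell GRD=du, VEL=ki, ASPECT=ta, TOR=fe:
underlying: i-bug-suf-la
1. e -> o, i -> u / B C0 _: no change
2. o -> e, u -> i / F C0 _: fires at position(s) 3: ibigsufla
surface: ibigsufla
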